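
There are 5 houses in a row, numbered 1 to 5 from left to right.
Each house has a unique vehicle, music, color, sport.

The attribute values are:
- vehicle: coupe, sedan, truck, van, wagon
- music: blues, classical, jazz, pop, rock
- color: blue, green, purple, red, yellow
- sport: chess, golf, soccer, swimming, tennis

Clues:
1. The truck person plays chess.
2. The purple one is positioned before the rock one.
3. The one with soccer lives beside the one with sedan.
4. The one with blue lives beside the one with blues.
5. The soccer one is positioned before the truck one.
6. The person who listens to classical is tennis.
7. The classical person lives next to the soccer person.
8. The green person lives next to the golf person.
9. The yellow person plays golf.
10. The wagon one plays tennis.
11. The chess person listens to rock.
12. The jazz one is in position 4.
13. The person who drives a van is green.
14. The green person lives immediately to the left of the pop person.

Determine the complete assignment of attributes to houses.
Solution:

House | Vehicle | Music | Color | Sport
---------------------------------------
  1   | wagon | classical | blue | tennis
  2   | van | blues | green | soccer
  3   | sedan | pop | yellow | golf
  4   | coupe | jazz | purple | swimming
  5   | truck | rock | red | chess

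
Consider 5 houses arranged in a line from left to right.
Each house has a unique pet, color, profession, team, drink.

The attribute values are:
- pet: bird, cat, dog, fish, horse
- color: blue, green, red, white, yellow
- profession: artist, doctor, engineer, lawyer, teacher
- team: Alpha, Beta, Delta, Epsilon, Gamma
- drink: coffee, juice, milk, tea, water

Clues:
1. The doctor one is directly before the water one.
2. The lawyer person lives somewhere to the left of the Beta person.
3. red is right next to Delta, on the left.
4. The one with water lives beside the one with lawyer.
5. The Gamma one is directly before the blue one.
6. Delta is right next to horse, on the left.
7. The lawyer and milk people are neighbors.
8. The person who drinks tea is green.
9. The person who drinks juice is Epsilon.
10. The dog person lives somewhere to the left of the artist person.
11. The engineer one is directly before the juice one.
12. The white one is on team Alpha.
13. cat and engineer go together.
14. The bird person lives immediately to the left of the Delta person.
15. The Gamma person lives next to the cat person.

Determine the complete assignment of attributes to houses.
Solution:

House | Pet | Color | Profession | Team | Drink
-----------------------------------------------
  1   | bird | red | doctor | Gamma | coffee
  2   | cat | blue | engineer | Delta | water
  3   | horse | yellow | lawyer | Epsilon | juice
  4   | dog | white | teacher | Alpha | milk
  5   | fish | green | artist | Beta | tea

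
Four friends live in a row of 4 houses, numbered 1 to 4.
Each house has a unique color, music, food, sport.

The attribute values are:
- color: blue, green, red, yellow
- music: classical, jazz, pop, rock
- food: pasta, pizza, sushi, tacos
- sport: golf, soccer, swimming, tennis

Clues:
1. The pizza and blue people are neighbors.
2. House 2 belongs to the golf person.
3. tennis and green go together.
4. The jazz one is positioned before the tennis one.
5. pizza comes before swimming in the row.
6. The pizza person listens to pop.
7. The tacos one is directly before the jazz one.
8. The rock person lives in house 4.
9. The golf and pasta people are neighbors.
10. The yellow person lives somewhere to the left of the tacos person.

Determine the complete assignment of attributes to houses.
Solution:

House | Color | Music | Food | Sport
------------------------------------
  1   | yellow | pop | pizza | soccer
  2   | blue | classical | tacos | golf
  3   | red | jazz | pasta | swimming
  4   | green | rock | sushi | tennis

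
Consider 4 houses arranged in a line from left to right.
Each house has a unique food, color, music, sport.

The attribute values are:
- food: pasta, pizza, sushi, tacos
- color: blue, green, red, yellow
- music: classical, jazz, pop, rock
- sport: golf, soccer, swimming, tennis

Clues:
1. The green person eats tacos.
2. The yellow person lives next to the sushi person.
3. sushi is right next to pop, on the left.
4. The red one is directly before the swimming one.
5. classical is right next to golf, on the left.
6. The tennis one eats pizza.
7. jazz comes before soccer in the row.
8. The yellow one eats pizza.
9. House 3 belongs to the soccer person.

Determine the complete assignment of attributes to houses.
Solution:

House | Food | Color | Music | Sport
------------------------------------
  1   | pizza | yellow | classical | tennis
  2   | sushi | blue | jazz | golf
  3   | pasta | red | pop | soccer
  4   | tacos | green | rock | swimming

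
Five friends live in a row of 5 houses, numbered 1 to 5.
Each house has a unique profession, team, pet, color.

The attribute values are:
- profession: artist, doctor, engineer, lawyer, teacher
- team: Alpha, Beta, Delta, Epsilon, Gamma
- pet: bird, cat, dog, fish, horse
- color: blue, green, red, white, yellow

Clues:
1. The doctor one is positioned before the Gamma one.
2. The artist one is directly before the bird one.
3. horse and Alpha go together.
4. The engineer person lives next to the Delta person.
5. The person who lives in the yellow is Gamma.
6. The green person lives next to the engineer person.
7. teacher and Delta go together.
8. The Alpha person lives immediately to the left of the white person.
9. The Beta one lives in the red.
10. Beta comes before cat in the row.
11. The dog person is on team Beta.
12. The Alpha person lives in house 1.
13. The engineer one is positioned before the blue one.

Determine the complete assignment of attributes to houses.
Solution:

House | Profession | Team | Pet | Color
---------------------------------------
  1   | artist | Alpha | horse | green
  2   | engineer | Epsilon | bird | white
  3   | teacher | Delta | fish | blue
  4   | doctor | Beta | dog | red
  5   | lawyer | Gamma | cat | yellow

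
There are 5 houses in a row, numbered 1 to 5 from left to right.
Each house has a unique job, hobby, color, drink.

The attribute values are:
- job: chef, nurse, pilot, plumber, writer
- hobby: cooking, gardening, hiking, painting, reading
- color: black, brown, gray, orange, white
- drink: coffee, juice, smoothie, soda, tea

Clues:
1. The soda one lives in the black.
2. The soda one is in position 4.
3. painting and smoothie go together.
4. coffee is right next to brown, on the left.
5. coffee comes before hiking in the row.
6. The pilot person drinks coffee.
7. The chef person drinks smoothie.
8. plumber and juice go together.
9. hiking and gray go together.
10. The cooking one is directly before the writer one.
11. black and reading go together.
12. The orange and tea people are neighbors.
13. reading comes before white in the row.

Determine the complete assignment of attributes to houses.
Solution:

House | Job | Hobby | Color | Drink
-----------------------------------
  1   | pilot | cooking | orange | coffee
  2   | writer | gardening | brown | tea
  3   | plumber | hiking | gray | juice
  4   | nurse | reading | black | soda
  5   | chef | painting | white | smoothie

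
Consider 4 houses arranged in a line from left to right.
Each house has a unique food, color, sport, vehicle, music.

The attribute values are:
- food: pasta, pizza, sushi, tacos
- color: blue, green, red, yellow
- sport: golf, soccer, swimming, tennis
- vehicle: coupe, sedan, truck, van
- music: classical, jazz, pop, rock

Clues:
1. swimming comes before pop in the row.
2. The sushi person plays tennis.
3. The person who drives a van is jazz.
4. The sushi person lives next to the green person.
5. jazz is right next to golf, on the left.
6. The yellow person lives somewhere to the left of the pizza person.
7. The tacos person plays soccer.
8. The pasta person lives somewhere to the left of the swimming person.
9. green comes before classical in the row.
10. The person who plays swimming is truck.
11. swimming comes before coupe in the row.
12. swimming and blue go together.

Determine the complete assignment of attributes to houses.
Solution:

House | Food | Color | Sport | Vehicle | Music
----------------------------------------------
  1   | sushi | yellow | tennis | van | jazz
  2   | pasta | green | golf | sedan | rock
  3   | pizza | blue | swimming | truck | classical
  4   | tacos | red | soccer | coupe | pop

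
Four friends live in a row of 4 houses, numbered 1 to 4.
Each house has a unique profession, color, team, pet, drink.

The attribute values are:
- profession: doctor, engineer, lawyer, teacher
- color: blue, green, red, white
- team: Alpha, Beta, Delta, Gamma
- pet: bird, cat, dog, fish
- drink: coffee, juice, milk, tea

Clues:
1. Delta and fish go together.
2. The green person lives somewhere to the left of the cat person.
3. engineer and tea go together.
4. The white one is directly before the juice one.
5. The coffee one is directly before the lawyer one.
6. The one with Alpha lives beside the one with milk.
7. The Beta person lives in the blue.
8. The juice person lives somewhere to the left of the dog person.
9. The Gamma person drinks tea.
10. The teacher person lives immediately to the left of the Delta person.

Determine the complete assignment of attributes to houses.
Solution:

House | Profession | Color | Team | Pet | Drink
-----------------------------------------------
  1   | teacher | green | Alpha | bird | coffee
  2   | lawyer | white | Delta | fish | milk
  3   | doctor | blue | Beta | cat | juice
  4   | engineer | red | Gamma | dog | tea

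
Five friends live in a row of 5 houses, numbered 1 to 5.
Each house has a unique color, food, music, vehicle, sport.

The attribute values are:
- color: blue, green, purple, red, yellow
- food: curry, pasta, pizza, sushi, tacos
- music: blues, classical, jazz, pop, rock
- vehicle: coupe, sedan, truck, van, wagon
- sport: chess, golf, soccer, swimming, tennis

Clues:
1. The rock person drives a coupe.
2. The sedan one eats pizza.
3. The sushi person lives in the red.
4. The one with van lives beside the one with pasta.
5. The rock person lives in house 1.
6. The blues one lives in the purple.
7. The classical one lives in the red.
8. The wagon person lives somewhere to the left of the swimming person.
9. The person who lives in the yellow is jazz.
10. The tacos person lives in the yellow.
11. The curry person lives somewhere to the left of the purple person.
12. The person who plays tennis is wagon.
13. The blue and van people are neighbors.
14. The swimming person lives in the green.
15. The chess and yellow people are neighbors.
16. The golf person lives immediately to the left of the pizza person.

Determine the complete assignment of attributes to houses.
Solution:

House | Color | Food | Music | Vehicle | Sport
----------------------------------------------
  1   | blue | curry | rock | coupe | chess
  2   | yellow | tacos | jazz | van | soccer
  3   | purple | pasta | blues | wagon | tennis
  4   | red | sushi | classical | truck | golf
  5   | green | pizza | pop | sedan | swimming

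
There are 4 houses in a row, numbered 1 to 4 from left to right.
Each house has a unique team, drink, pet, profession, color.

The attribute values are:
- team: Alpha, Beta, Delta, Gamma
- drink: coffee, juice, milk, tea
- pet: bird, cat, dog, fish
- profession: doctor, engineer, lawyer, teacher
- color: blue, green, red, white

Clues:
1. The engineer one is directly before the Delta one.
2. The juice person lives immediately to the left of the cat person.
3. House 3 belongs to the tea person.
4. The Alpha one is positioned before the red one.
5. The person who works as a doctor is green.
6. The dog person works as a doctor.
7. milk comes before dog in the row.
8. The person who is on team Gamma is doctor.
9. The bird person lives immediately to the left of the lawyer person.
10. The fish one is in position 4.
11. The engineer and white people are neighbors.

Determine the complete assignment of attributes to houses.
Solution:

House | Team | Drink | Pet | Profession | Color
-----------------------------------------------
  1   | Alpha | juice | bird | engineer | blue
  2   | Delta | milk | cat | lawyer | white
  3   | Gamma | tea | dog | doctor | green
  4   | Beta | coffee | fish | teacher | red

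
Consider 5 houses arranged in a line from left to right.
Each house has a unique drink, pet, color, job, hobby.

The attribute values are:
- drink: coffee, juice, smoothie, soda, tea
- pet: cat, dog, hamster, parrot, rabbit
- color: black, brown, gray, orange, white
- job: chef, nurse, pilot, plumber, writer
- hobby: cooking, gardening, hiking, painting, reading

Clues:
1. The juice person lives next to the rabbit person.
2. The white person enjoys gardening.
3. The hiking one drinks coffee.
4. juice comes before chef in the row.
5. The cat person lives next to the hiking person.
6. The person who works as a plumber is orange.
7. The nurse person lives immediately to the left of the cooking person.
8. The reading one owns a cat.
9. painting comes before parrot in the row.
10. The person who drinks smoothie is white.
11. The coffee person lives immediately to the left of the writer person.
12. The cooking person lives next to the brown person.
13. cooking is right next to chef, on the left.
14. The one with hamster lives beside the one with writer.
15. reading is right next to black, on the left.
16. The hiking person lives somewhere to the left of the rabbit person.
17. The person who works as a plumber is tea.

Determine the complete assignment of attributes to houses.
Solution:

House | Drink | Pet | Color | Job | Hobby
-----------------------------------------
  1   | tea | cat | orange | plumber | reading
  2   | coffee | hamster | black | nurse | hiking
  3   | juice | dog | gray | writer | cooking
  4   | soda | rabbit | brown | chef | painting
  5   | smoothie | parrot | white | pilot | gardening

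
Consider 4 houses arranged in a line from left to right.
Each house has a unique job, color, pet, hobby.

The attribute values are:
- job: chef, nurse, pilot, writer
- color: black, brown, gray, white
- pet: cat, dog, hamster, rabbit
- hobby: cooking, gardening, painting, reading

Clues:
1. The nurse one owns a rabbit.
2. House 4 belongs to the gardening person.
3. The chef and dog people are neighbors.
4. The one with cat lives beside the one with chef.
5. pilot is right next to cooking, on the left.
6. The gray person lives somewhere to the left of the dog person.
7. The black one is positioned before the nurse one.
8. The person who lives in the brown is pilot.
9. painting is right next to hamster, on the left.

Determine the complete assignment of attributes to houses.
Solution:

House | Job | Color | Pet | Hobby
---------------------------------
  1   | pilot | brown | cat | painting
  2   | chef | gray | hamster | cooking
  3   | writer | black | dog | reading
  4   | nurse | white | rabbit | gardening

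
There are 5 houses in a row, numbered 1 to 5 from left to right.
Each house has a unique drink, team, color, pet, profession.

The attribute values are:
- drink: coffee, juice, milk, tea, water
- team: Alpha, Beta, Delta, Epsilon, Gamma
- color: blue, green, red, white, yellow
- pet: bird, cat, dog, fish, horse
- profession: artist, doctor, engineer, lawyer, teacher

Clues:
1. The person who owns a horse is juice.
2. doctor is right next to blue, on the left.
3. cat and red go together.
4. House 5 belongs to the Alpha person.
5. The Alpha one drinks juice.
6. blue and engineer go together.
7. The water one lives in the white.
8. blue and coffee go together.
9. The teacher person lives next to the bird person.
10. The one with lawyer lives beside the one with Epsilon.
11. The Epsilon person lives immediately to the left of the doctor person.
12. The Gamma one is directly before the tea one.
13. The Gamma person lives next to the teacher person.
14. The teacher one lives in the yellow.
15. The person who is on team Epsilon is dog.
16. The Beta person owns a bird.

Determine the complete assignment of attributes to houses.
Solution:

House | Drink | Team | Color | Pet | Profession
-----------------------------------------------
  1   | milk | Gamma | red | cat | lawyer
  2   | tea | Epsilon | yellow | dog | teacher
  3   | water | Beta | white | bird | doctor
  4   | coffee | Delta | blue | fish | engineer
  5   | juice | Alpha | green | horse | artist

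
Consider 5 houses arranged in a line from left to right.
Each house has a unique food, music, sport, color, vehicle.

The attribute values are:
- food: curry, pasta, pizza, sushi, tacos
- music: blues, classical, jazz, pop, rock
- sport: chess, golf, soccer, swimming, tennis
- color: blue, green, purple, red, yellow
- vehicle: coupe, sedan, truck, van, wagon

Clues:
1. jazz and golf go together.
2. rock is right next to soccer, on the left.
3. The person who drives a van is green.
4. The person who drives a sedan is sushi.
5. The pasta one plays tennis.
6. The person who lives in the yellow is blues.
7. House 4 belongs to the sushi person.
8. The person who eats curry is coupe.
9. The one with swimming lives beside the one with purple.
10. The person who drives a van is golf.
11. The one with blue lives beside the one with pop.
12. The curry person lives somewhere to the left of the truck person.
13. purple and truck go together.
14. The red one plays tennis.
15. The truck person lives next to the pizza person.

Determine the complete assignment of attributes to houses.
Solution:

House | Food | Music | Sport | Color | Vehicle
----------------------------------------------
  1   | curry | rock | swimming | blue | coupe
  2   | tacos | pop | soccer | purple | truck
  3   | pizza | jazz | golf | green | van
  4   | sushi | blues | chess | yellow | sedan
  5   | pasta | classical | tennis | red | wagon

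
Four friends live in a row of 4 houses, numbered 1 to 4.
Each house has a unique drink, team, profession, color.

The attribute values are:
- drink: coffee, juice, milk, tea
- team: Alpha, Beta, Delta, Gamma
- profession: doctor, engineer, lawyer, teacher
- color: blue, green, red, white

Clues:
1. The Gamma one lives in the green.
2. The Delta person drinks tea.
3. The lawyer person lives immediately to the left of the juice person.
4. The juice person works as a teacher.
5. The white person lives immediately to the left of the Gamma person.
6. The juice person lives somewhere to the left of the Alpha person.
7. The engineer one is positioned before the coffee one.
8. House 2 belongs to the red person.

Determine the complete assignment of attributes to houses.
Solution:

House | Drink | Team | Profession | Color
-----------------------------------------
  1   | tea | Delta | lawyer | blue
  2   | juice | Beta | teacher | red
  3   | milk | Alpha | engineer | white
  4   | coffee | Gamma | doctor | green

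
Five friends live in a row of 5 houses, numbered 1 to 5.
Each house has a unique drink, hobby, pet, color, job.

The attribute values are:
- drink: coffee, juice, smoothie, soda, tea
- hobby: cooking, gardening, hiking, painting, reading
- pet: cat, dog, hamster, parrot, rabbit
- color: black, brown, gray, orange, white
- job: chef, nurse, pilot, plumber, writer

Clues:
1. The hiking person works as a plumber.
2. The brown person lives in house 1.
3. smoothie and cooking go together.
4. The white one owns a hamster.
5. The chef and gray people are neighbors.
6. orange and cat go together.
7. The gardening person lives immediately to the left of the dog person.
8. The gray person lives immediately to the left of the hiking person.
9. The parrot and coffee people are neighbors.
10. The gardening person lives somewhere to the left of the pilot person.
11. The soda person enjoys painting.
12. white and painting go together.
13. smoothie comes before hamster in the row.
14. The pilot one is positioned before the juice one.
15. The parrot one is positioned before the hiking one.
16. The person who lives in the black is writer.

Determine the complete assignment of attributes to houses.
Solution:

House | Drink | Hobby | Pet | Color | Job
-----------------------------------------
  1   | tea | gardening | parrot | brown | chef
  2   | coffee | reading | dog | gray | pilot
  3   | juice | hiking | cat | orange | plumber
  4   | smoothie | cooking | rabbit | black | writer
  5   | soda | painting | hamster | white | nurse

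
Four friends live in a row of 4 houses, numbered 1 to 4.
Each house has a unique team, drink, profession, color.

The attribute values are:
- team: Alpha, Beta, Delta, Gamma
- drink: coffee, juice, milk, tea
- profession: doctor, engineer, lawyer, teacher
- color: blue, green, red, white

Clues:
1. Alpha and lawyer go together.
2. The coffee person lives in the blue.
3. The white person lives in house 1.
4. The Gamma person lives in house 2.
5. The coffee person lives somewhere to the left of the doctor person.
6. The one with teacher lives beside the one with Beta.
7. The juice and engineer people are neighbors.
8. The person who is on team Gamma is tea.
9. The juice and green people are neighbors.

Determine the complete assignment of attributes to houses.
Solution:

House | Team | Drink | Profession | Color
-----------------------------------------
  1   | Alpha | juice | lawyer | white
  2   | Gamma | tea | engineer | green
  3   | Delta | coffee | teacher | blue
  4   | Beta | milk | doctor | red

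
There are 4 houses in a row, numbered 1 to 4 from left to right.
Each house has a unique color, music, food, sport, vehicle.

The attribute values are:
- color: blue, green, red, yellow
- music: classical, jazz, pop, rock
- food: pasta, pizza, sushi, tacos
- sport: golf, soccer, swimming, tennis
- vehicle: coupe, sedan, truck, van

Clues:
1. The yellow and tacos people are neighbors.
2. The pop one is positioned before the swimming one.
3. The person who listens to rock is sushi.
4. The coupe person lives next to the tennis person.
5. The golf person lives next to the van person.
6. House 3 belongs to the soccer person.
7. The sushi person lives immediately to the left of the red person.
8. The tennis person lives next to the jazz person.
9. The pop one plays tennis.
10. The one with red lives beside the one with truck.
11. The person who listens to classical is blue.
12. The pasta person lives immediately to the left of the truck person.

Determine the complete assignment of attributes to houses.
Solution:

House | Color | Music | Food | Sport | Vehicle
----------------------------------------------
  1   | green | rock | sushi | golf | coupe
  2   | red | pop | pasta | tennis | van
  3   | yellow | jazz | pizza | soccer | truck
  4   | blue | classical | tacos | swimming | sedan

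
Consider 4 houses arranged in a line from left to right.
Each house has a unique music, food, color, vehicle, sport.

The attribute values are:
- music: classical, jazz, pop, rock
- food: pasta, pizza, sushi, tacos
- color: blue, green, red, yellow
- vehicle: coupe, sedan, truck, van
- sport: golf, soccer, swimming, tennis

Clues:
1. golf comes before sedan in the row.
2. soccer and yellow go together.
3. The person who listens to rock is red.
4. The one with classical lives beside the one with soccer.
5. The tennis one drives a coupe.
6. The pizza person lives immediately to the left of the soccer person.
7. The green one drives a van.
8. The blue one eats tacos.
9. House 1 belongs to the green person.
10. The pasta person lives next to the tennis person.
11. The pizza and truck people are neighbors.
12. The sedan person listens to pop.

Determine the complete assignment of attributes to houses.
Solution:

House | Music | Food | Color | Vehicle | Sport
----------------------------------------------
  1   | classical | pizza | green | van | golf
  2   | jazz | pasta | yellow | truck | soccer
  3   | rock | sushi | red | coupe | tennis
  4   | pop | tacos | blue | sedan | swimming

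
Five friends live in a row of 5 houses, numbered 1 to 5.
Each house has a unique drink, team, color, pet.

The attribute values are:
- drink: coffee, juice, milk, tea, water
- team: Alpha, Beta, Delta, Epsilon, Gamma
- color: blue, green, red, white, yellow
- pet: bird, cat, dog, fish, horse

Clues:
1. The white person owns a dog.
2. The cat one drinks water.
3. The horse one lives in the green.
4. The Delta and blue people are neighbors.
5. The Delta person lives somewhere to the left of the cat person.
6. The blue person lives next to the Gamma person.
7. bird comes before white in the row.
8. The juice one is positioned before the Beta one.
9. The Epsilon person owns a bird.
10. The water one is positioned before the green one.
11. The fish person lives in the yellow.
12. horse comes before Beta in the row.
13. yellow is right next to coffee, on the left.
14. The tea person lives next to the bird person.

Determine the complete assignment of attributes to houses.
Solution:

House | Drink | Team | Color | Pet
----------------------------------
  1   | tea | Delta | yellow | fish
  2   | coffee | Epsilon | blue | bird
  3   | water | Gamma | red | cat
  4   | juice | Alpha | green | horse
  5   | milk | Beta | white | dog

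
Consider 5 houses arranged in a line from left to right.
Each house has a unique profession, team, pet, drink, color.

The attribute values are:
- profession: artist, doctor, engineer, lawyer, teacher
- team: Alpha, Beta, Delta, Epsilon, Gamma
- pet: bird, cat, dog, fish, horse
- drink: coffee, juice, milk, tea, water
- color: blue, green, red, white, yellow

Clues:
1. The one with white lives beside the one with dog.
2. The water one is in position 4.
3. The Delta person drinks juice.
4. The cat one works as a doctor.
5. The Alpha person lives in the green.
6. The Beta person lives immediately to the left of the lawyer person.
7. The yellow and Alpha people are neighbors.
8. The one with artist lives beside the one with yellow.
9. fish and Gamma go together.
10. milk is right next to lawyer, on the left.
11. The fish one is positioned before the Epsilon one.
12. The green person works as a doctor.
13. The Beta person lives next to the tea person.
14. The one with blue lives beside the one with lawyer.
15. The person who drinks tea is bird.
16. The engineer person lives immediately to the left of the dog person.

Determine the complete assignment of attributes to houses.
Solution:

House | Profession | Team | Pet | Drink | Color
-----------------------------------------------
  1   | engineer | Gamma | fish | coffee | white
  2   | artist | Beta | dog | milk | blue
  3   | lawyer | Epsilon | bird | tea | yellow
  4   | doctor | Alpha | cat | water | green
  5   | teacher | Delta | horse | juice | red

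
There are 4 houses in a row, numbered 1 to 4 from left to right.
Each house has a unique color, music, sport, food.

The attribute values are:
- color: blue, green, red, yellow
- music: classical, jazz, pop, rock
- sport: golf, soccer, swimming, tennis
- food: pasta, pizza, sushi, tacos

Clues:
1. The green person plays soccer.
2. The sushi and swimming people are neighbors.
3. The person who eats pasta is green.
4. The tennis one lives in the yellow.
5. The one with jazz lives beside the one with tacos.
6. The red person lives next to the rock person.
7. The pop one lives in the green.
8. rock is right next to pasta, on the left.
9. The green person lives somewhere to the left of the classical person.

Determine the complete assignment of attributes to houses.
Solution:

House | Color | Music | Sport | Food
------------------------------------
  1   | red | jazz | golf | sushi
  2   | blue | rock | swimming | tacos
  3   | green | pop | soccer | pasta
  4   | yellow | classical | tennis | pizza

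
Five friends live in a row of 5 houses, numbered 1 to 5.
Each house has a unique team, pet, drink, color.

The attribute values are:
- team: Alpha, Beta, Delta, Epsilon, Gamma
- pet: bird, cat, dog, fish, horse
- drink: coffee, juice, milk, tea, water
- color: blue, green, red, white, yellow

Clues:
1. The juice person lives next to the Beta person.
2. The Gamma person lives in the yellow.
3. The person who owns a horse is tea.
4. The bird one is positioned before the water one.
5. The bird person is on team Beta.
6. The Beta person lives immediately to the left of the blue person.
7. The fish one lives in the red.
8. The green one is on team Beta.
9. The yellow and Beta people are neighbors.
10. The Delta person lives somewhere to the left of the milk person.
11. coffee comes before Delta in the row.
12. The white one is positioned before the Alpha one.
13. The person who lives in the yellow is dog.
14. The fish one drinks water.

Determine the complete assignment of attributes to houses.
Solution:

House | Team | Pet | Drink | Color
----------------------------------
  1   | Gamma | dog | juice | yellow
  2   | Beta | bird | coffee | green
  3   | Delta | horse | tea | blue
  4   | Epsilon | cat | milk | white
  5   | Alpha | fish | water | red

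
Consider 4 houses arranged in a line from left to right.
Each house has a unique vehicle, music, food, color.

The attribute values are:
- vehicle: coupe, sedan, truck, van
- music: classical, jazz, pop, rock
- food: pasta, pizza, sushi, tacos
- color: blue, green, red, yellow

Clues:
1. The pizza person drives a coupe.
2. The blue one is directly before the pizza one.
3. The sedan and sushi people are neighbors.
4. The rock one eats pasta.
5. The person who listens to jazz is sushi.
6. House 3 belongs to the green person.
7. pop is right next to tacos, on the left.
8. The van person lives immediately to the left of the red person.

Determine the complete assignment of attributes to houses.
Solution:

House | Vehicle | Music | Food | Color
--------------------------------------
  1   | van | rock | pasta | blue
  2   | coupe | pop | pizza | red
  3   | sedan | classical | tacos | green
  4   | truck | jazz | sushi | yellow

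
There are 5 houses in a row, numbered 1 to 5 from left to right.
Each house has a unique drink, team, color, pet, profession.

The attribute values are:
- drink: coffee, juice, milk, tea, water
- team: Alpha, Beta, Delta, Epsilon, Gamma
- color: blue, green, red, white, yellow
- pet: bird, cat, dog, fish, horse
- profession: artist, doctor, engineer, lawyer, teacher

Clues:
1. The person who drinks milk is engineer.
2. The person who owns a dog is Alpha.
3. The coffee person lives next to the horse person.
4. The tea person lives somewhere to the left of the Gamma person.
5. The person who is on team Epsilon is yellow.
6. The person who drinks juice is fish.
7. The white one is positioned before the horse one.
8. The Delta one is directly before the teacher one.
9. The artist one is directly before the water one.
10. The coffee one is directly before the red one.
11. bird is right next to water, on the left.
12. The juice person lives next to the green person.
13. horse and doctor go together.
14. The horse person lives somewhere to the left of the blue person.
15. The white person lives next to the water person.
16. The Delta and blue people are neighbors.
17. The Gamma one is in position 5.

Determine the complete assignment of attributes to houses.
Solution:

House | Drink | Team | Color | Pet | Profession
-----------------------------------------------
  1   | coffee | Beta | white | bird | artist
  2   | water | Delta | red | horse | doctor
  3   | tea | Alpha | blue | dog | teacher
  4   | juice | Epsilon | yellow | fish | lawyer
  5   | milk | Gamma | green | cat | engineer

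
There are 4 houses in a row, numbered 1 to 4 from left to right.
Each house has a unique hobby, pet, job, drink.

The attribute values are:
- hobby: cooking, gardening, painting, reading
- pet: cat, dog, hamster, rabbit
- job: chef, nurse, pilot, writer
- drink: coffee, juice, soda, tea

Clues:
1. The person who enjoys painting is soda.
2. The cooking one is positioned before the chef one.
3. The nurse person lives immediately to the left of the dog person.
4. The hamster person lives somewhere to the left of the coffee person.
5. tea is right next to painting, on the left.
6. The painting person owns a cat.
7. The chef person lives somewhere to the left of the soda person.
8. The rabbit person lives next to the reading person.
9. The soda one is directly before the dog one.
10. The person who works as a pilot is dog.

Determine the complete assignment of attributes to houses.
Solution:

House | Hobby | Pet | Job | Drink
---------------------------------
  1   | cooking | rabbit | writer | juice
  2   | reading | hamster | chef | tea
  3   | painting | cat | nurse | soda
  4   | gardening | dog | pilot | coffee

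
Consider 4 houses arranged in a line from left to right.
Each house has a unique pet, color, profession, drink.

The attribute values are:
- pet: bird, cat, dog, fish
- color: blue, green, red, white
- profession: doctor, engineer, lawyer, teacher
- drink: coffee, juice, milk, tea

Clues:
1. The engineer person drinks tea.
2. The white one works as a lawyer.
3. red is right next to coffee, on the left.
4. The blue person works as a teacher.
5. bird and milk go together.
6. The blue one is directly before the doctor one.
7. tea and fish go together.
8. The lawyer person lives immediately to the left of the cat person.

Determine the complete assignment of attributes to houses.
Solution:

House | Pet | Color | Profession | Drink
----------------------------------------
  1   | fish | red | engineer | tea
  2   | dog | white | lawyer | coffee
  3   | cat | blue | teacher | juice
  4   | bird | green | doctor | milk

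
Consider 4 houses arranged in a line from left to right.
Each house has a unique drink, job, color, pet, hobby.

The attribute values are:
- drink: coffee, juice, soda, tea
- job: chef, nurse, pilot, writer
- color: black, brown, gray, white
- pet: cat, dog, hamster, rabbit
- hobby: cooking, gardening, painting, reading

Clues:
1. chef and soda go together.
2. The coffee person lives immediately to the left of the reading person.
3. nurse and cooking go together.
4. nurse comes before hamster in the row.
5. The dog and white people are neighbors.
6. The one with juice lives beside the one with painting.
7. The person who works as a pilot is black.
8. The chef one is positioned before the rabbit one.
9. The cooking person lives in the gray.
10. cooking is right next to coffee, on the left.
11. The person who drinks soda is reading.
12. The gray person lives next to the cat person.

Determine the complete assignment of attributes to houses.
Solution:

House | Drink | Job | Color | Pet | Hobby
-----------------------------------------
  1   | juice | nurse | gray | dog | cooking
  2   | coffee | writer | white | cat | painting
  3   | soda | chef | brown | hamster | reading
  4   | tea | pilot | black | rabbit | gardening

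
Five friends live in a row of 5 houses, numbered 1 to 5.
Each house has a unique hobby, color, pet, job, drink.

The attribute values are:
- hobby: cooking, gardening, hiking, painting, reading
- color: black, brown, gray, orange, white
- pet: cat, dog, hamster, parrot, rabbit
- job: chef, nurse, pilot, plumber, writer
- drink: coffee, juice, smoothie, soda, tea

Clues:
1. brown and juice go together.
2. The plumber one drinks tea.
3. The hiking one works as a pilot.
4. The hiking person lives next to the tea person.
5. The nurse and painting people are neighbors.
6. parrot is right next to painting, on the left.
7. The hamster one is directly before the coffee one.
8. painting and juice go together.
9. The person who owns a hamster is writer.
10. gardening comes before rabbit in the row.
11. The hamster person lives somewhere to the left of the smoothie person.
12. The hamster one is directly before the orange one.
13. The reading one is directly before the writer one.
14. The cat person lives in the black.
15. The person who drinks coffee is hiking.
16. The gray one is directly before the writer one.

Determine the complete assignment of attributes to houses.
Solution:

House | Hobby | Color | Pet | Job | Drink
-----------------------------------------
  1   | reading | gray | parrot | nurse | soda
  2   | painting | brown | hamster | writer | juice
  3   | hiking | orange | dog | pilot | coffee
  4   | gardening | black | cat | plumber | tea
  5   | cooking | white | rabbit | chef | smoothie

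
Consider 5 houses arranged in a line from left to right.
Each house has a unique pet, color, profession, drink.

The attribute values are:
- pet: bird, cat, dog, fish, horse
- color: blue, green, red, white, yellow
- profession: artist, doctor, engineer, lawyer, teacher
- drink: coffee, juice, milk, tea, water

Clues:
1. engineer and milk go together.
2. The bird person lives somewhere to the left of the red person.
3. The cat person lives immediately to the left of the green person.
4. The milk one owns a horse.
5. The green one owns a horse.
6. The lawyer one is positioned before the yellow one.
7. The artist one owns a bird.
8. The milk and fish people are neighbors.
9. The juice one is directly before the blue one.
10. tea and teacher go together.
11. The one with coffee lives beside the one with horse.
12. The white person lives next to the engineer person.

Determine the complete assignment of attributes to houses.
Solution:

House | Pet | Color | Profession | Drink
----------------------------------------
  1   | cat | white | lawyer | coffee
  2   | horse | green | engineer | milk
  3   | fish | yellow | doctor | juice
  4   | bird | blue | artist | water
  5   | dog | red | teacher | tea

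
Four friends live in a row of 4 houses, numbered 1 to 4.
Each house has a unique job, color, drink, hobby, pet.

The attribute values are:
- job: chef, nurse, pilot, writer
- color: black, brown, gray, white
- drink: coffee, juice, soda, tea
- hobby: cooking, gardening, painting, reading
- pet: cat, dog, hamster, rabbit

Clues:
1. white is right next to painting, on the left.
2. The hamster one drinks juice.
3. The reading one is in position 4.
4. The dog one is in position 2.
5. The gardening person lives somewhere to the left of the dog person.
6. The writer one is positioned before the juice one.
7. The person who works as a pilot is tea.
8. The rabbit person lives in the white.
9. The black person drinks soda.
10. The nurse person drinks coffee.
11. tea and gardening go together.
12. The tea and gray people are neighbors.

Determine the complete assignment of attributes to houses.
Solution:

House | Job | Color | Drink | Hobby | Pet
-----------------------------------------
  1   | pilot | white | tea | gardening | rabbit
  2   | nurse | gray | coffee | painting | dog
  3   | writer | black | soda | cooking | cat
  4   | chef | brown | juice | reading | hamster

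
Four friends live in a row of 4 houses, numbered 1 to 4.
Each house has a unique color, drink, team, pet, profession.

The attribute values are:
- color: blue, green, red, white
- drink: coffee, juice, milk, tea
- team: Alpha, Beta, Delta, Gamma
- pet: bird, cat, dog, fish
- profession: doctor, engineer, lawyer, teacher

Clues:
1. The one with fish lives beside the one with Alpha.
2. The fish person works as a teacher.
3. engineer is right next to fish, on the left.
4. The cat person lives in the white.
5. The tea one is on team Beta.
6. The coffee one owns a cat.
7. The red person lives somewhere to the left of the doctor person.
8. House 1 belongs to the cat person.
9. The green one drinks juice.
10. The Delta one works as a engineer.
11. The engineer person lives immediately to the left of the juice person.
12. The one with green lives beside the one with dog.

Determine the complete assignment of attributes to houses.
Solution:

House | Color | Drink | Team | Pet | Profession
-----------------------------------------------
  1   | white | coffee | Delta | cat | engineer
  2   | green | juice | Gamma | fish | teacher
  3   | red | milk | Alpha | dog | lawyer
  4   | blue | tea | Beta | bird | doctor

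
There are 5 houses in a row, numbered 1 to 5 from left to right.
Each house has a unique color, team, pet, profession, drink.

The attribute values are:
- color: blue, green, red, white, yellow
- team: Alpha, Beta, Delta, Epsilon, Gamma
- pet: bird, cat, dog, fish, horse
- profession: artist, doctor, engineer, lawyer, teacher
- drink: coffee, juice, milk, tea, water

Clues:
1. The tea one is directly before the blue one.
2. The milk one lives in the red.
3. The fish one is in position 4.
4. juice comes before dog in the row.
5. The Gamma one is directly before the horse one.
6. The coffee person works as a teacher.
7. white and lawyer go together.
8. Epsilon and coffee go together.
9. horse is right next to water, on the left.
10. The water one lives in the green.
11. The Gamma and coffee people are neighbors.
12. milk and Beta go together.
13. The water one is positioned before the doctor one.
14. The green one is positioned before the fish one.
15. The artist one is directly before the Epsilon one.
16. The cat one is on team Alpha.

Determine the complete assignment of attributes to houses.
Solution:

House | Color | Team | Pet | Profession | Drink
-----------------------------------------------
  1   | yellow | Gamma | bird | artist | tea
  2   | blue | Epsilon | horse | teacher | coffee
  3   | green | Alpha | cat | engineer | water
  4   | white | Delta | fish | lawyer | juice
  5   | red | Beta | dog | doctor | milk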